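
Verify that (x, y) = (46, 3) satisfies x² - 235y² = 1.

Compute x² = 46² = 2116
Compute 235y² = 235·3² = 235·9 = 2115
x² - 235y² = 2116 - 2115 = 1
Since this equals 1, (46, 3) is a solution.

Yes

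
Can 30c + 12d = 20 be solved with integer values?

Step 1: Compute gcd(30, 12).
gcd(30, 12) = 6

Step 2: Check divisibility.
Does 6 divide 20? 20 = 6 x 3 + 2, so no.

By the theorem on linear Diophantine equations, 30c + 12d = 20 has integer solutions if and only if gcd(30, 12) divides 20. Since 6 does not divide 20, no solutions exist.

No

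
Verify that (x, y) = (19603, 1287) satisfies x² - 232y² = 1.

Compute x² = 19603² = 384277609
Compute 232y² = 232·1287² = 232·1656369 = 384277608
x² - 232y² = 384277609 - 384277608 = 1
Since this equals 1, (19603, 1287) is a solution.

Yes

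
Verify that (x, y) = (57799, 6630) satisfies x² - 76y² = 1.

Compute x² = 57799² = 3340724401
Compute 76y² = 76·6630² = 76·43956900 = 3340724400
x² - 76y² = 3340724401 - 3340724400 = 1
Since this equals 1, (57799, 6630) is a solution.

Yes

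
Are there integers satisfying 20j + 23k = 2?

Step 1: Compute gcd(20, 23).
gcd(20, 23) = 1

Step 2: Check divisibility.
Does 1 divide 2? 2 = 1 x 2, so yes.

By the theorem on linear Diophantine equations, 20j + 23k = 2 has integer solutions if and only if gcd(20, 23) divides 2. Since 1 | 2, solutions exist.

Yes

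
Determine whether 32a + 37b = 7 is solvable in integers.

Step 1: Compute gcd(32, 37).
gcd(32, 37) = 1

Step 2: Check divisibility.
Does 1 divide 7? 7 = 1 x 7, so yes.

By the theorem on linear Diophantine equations, 32a + 37b = 7 has integer solutions if and only if gcd(32, 37) divides 7. Since 1 | 7, solutions exist.

Yes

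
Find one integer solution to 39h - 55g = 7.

Step 1: Check solvability.
gcd(39, 55) = 1
Since 1 divides 7, solutions exist.

Step 2: Apply extended Euclidean algorithm to find gcd.
We find integers such that 39*x0 + 55*y0 = 1

Step 3: Scale the particular solution.
Multiply by 7/1 = 7:
h = 168, g = 119

Step 4: Verify.
39*(168) - 55*(119) = 7 = 7 ✓

h = 168, g = 119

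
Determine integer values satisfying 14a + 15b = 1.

Step 1: Check solvability.
gcd(14, 15) = 1
Since 1 divides 1, solutions exist.

Step 2: Apply extended Euclidean algorithm to find gcd.
We find integers such that 14*x0 + 15*y0 = 1

Step 3: Scale the particular solution.
Multiply by 1/1 = 1:
a = -1, b = 1

Step 4: Verify.
14*(-1) + 15*(1) = 1 = 1 ✓

a = -1, b = 1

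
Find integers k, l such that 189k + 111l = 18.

Step 1: Check solvability.
gcd(189, 111) = 3
Since 3 divides 18, solutions exist.

Step 2: Apply extended Euclidean algorithm to find gcd.
We find integers such that 189*x0 + 111*y0 = 3

Step 3: Scale the particular solution.
Multiply by 18/3 = 6:
k = 60, l = -102

Step 4: Verify.
189*(60) + 111*(-102) = 18 = 18 ✓

k = 60, l = -102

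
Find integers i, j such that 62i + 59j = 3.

Step 1: Check solvability.
gcd(62, 59) = 1
Since 1 divides 3, solutions exist.

Step 2: Apply extended Euclidean algorithm to find gcd.
We find integers such that 62*x0 + 59*y0 = 1

Step 3: Scale the particular solution.
Multiply by 3/1 = 3:
i = 60, j = -63

Step 4: Verify.
62*(60) + 59*(-63) = 3 = 3 ✓

i = 60, j = -63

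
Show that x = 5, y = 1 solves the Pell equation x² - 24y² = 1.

Compute x² = 5² = 25
Compute 24y² = 24·1² = 24·1 = 24
x² - 24y² = 25 - 24 = 1
Since this equals 1, (5, 1) is a solution.

Yes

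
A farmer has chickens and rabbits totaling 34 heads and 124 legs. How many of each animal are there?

Let c = chickens, r = rabbits.
Heads: c + r = 34
Legs: 2c + 4r = 124
From the first equation, c = 34 - r. Substitute:
2(34 - r) + 4r = 124
68 + 2r = 124
r = (124 - 68)/2 = 28
c = 34 - 28 = 6

Chickens: 6, Rabbits: 28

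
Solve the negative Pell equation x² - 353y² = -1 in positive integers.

We need x² = 353y² - 1. Try successive y:
y = 1: x² = 353·1² - 1 = 352, not a perfect square
y = 2: x² = 353·2² - 1 = 1411, not a perfect square
y = 3: x² = 353·3² - 1 = 3176, not a perfect square
...
y = 3793: x² = 353·3793² - 1 = 5078557696 = 71264² ✓
Check: 71264² - 353·3793² = 5078557696 - 5078557697 = -1 ✓

x = 71264, y = 3793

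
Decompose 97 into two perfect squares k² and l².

We need to find integers k, l > 0 such that k² + l² = 97.
Trying k = 4: l² = 97 - 4² = 97 - 16 = 81
l = 9
Check: 4² + 9² = 16 + 81 = 97 ✓

97 = 4² + 9²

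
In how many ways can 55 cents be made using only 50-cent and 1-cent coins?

We need non-negative integers (x, y) with 50x + 1y = 55.
For each x from 0 to 1, check if (55 - 50x) is a non-negative multiple of 1.
Solutions (x, y): (0,55), (1,5)
Count: 2

2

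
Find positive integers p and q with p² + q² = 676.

We need to find integers p, q > 0 such that p² + q² = 676.
Trying p = 10: q² = 676 - 10² = 676 - 100 = 576
q = 24
Check: 10² + 24² = 100 + 576 = 676 ✓

676 = 10² + 24²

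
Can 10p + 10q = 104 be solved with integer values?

Step 1: Compute gcd(10, 10).
gcd(10, 10) = 10

Step 2: Check divisibility.
Does 10 divide 104? 104 = 10 x 10 + 4, so no.

By the theorem on linear Diophantine equations, 10p + 10q = 104 has integer solutions if and only if gcd(10, 10) divides 104. Since 10 does not divide 104, no solutions exist.

No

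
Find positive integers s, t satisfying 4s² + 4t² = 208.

Try small values of s and check whether (208 - 4s²)/4 is a perfect square.
s = 6: 4·6² = 144, so 4t² = 208 - 144 = 64, giving t² = 16, t = 4.
Check: 4·6² + 4·4² = 144 + 64 = 208 ✓

s = 6, t = 4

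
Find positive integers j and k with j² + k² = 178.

We need to find integers j, k > 0 such that j² + k² = 178.
Trying j = 3: k² = 178 - 3² = 178 - 9 = 169
k = 13
Check: 3² + 13² = 9 + 169 = 178 ✓

178 = 3² + 13²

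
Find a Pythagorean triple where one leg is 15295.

We need the other leg and hypotenuse such that 15295² + x² = c².
Take x = 2940, c = 15575: 15295² + 2940² = 233937025 + 8643600 = 242580625 = 15575² ✓
Triple: (15295, 2940, 15575)

(15295, 2940, 15575)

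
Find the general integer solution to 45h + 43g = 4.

Step 1: Compute gcd(45, 43) = 1.
Since 1 divides 4, solutions exist.

Step 2: Find a particular solution using extended Euclidean algorithm.
We get h₀ = -84, g₀ = 88.
Check: 45*-84 + 43*88 = 4 = 4 ✓

Step 3: Write the general solution.
h = -84 + (43/1)t = -84 + 43t
g = 88 - (45/1)t = 88 - 45t
for any integer t.

h = -84 + 43t, g = 88 - 45t for integer t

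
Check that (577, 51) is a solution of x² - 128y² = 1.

Compute x² = 577² = 332929
Compute 128y² = 128·51² = 128·2601 = 332928
x² - 128y² = 332929 - 332928 = 1
Since this equals 1, (577, 51) is a solution.

Yes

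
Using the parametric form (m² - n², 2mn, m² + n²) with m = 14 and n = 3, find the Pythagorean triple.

a = m² - n² = 196 - 9 = 187
b = 2mn = 2·14·3 = 84
c = m² + n² = 196 + 9 = 205
Verify: 187² + 84² = 34969 + 7056 = 42025 = 205² ✓

(187, 84, 205)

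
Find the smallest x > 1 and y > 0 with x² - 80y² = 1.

We seek the smallest positive integers (x, y) with x² - 80y² = 1, i.e., x² = 80y² + 1.
Try successive y values:
y = 1: x² = 80·1² + 1 = 81, x = 9 ✓

Verify: 9² - 80·1² = 81 - 80 = 1 ✓

x = 9, y = 1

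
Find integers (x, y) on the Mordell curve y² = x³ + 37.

Try small integer x values and check whether x³ + 37 is a perfect square.
x = 3: x³ + 37 = 3³ + 37 = 27 + 37 = 64
Is 64 a perfect square? 8² = 64 ✓
So (x, y) = (3, -8) is a solution.

x = 3, y = -8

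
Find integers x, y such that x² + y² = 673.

We need to find integers x, y > 0 such that x² + y² = 673.
Trying x = 12: y² = 673 - 12² = 673 - 144 = 529
y = 23
Check: 12² + 23² = 144 + 529 = 673 ✓

673 = 12² + 23²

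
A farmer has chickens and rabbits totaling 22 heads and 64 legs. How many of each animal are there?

Let c = chickens, r = rabbits.
Heads: c + r = 22
Legs: 2c + 4r = 64
From the first equation, c = 22 - r. Substitute:
2(22 - r) + 4r = 64
44 + 2r = 64
r = (64 - 44)/2 = 10
c = 22 - 10 = 12

Chickens: 12, Rabbits: 10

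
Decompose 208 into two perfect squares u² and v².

We need to find integers u, v > 0 such that u² + v² = 208.
Trying u = 8: v² = 208 - 8² = 208 - 64 = 144
v = 12
Check: 8² + 12² = 64 + 144 = 208 ✓

208 = 8² + 12²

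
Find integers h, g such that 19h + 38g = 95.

Step 1: Check solvability.
gcd(19, 38) = 19
Since 19 divides 95, solutions exist.

Step 2: Apply extended Euclidean algorithm to find gcd.
We find integers such that 19*x0 + 38*y0 = 19

Step 3: Scale the particular solution.
Multiply by 95/19 = 5:
h = 5, g = 0

Step 4: Verify.
19*(5) + 38*(0) = 95 = 95 ✓

h = 5, g = 0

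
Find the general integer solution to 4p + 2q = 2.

Step 1: Compute gcd(4, 2) = 2.
Since 2 divides 2, solutions exist.

Step 2: Find a particular solution using extended Euclidean algorithm.
We get p₀ = 0, q₀ = 1.
Check: 4*0 + 2*1 = 2 = 2 ✓

Step 3: Write the general solution.
p = 0 + (2/2)t = 0 + 1t
q = 1 - (4/2)t = 1 - 2t
for any integer t.

p = 0 + 1t, q = 1 - 2t for integer t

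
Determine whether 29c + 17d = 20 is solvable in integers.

Step 1: Compute gcd(29, 17).
gcd(29, 17) = 1

Step 2: Check divisibility.
Does 1 divide 20? 20 = 1 x 20, so yes.

By the theorem on linear Diophantine equations, 29c + 17d = 20 has integer solutions if and only if gcd(29, 17) divides 20. Since 1 | 20, solutions exist.

Yes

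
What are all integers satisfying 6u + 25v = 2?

Step 1: Compute gcd(6, 25) = 1.
Since 1 divides 2, solutions exist.

Step 2: Find a particular solution using extended Euclidean algorithm.
We get u₀ = -8, v₀ = 2.
Check: 6*-8 + 25*2 = 2 = 2 ✓

Step 3: Write the general solution.
u = -8 + (25/1)t = -8 + 25t
v = 2 - (6/1)t = 2 - 6t
for any integer t.

u = -8 + 25t, v = 2 - 6t for integer t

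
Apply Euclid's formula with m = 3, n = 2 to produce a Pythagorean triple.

a = m² - n² = 3² - 2² = 9 - 4 = 5
b = 2mn = 2·3·2 = 12
c = m² + n² = 9 + 4 = 13
Verify: 5² + 12² = 25 + 144 = 169 = 13² ✓

(5, 12, 13)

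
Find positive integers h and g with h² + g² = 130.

We need to find integers h, g > 0 such that h² + g² = 130.
Trying h = 3: g² = 130 - 3² = 130 - 9 = 121
g = 11
Check: 3² + 11² = 9 + 121 = 130 ✓

130 = 3² + 11²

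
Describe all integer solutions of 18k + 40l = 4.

Step 1: Compute gcd(18, 40) = 2.
Since 2 divides 4, solutions exist.

Step 2: Find a particular solution using extended Euclidean algorithm.
We get k₀ = 18, l₀ = -8.
Check: 18*18 + 40*-8 = 4 = 4 ✓

Step 3: Write the general solution.
k = 18 + (40/2)t = 18 + 20t
l = -8 - (18/2)t = -8 - 9t
for any integer t.

k = 18 + 20t, l = -8 - 9t for integer t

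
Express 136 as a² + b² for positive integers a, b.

We need to find integers a, b > 0 such that a² + b² = 136.
Trying a = 6: b² = 136 - 6² = 136 - 36 = 100
b = 10
Check: 6² + 10² = 36 + 100 = 136 ✓

136 = 6² + 10²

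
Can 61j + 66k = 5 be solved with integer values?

Step 1: Compute gcd(61, 66).
gcd(61, 66) = 1

Step 2: Check divisibility.
Does 1 divide 5? 5 = 1 x 5, so yes.

By the theorem on linear Diophantine equations, 61j + 66k = 5 has integer solutions if and only if gcd(61, 66) divides 5. Since 1 | 5, solutions exist.

Yes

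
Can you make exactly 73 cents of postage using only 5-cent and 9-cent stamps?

We need non-negative x, y with 5x + 9y = 73.
gcd(5, 9) = 1 divides 73, so integer solutions exist.
Search for a non-negative one: x = 2 gives 9y = 73 - 10 = 63, so y = 7.
Check: 5·2 + 9·7 = 73 ✓

Yes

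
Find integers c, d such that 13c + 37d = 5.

Step 1: Check solvability.
gcd(13, 37) = 1
Since 1 divides 5, solutions exist.

Step 2: Apply extended Euclidean algorithm to find gcd.
We find integers such that 13*x0 + 37*y0 = 1

Step 3: Scale the particular solution.
Multiply by 5/1 = 5:
c = -85, d = 30

Step 4: Verify.
13*(-85) + 37*(30) = 5 = 5 ✓

c = -85, d = 30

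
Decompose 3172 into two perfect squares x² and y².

We need to find integers x, y > 0 such that x² + y² = 3172.
Trying x = 6: y² = 3172 - 6² = 3172 - 36 = 3136
y = 56
Check: 6² + 56² = 36 + 3136 = 3172 ✓

3172 = 6² + 56²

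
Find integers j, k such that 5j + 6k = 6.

Step 1: Check solvability.
gcd(5, 6) = 1
Since 1 divides 6, solutions exist.

Step 2: Apply extended Euclidean algorithm to find gcd.
We find integers such that 5*x0 + 6*y0 = 1

Step 3: Scale the particular solution.
Multiply by 6/1 = 6:
j = -6, k = 6

Step 4: Verify.
5*(-6) + 6*(6) = 6 = 6 ✓

j = -6, k = 6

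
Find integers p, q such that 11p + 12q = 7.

Step 1: Check solvability.
gcd(11, 12) = 1
Since 1 divides 7, solutions exist.

Step 2: Apply extended Euclidean algorithm to find gcd.
We find integers such that 11*x0 + 12*y0 = 1

Step 3: Scale the particular solution.
Multiply by 7/1 = 7:
p = -7, q = 7

Step 4: Verify.
11*(-7) + 12*(7) = 7 = 7 ✓

p = -7, q = 7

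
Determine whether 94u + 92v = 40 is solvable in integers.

Step 1: Compute gcd(94, 92).
gcd(94, 92) = 2

Step 2: Check divisibility.
Does 2 divide 40? 40 = 2 x 20, so yes.

By the theorem on linear Diophantine equations, 94u + 92v = 40 has integer solutions if and only if gcd(94, 92) divides 40. Since 2 | 40, solutions exist.

Yes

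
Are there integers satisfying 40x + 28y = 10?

Step 1: Compute gcd(40, 28).
gcd(40, 28) = 4

Step 2: Check divisibility.
Does 4 divide 10? 10 = 4 x 2 + 2, so no.

By the theorem on linear Diophantine equations, 40x + 28y = 10 has integer solutions if and only if gcd(40, 28) divides 10. Since 4 does not divide 10, no solutions exist.

No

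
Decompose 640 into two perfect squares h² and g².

We need to find integers h, g > 0 such that h² + g² = 640.
Trying h = 8: g² = 640 - 8² = 640 - 64 = 576
g = 24
Check: 8² + 24² = 64 + 576 = 640 ✓

640 = 8² + 24²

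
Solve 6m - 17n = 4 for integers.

Step 1: Check solvability.
gcd(6, 17) = 1
Since 1 divides 4, solutions exist.

Step 2: Apply extended Euclidean algorithm to find gcd.
We find integers such that 6*x0 + 17*y0 = 1

Step 3: Scale the particular solution.
Multiply by 4/1 = 4:
m = 12, n = 4

Step 4: Verify.
6*(12) - 17*(4) = 4 = 4 ✓

m = 12, n = 4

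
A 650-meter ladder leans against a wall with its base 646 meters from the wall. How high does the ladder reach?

The ladder, wall, and ground form a right triangle with hypotenuse 650 and one leg 646.
By the Pythagorean theorem: h² = 650² - 646² = 422500 - 417316 = 5184
h = √5184 = 72 meters

72 meters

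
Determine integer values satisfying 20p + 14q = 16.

Step 1: Check solvability.
gcd(20, 14) = 2
Since 2 divides 16, solutions exist.

Step 2: Apply extended Euclidean algorithm to find gcd.
We find integers such that 20*x0 + 14*y0 = 2

Step 3: Scale the particular solution.
Multiply by 16/2 = 8:
p = -16, q = 24

Step 4: Verify.
20*(-16) + 14*(24) = 16 = 16 ✓

p = -16, q = 24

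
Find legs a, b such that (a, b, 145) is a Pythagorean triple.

We need a² + b² = 145² = 21025.
Trying: 105² + 100² = 11025 + 10000 = 21025 ✓

(105, 100, 145)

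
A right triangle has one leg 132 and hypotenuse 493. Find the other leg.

a² = c² - b² = 243049 - 17424 = 225625
a = 475

475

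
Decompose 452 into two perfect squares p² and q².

We need to find integers p, q > 0 such that p² + q² = 452.
Trying p = 14: q² = 452 - 14² = 452 - 196 = 256
q = 16
Check: 14² + 16² = 196 + 256 = 452 ✓

452 = 14² + 16²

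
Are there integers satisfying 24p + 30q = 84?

Step 1: Compute gcd(24, 30).
gcd(24, 30) = 6

Step 2: Check divisibility.
Does 6 divide 84? 84 = 6 x 14, so yes.

By the theorem on linear Diophantine equations, 24p + 30q = 84 has integer solutions if and only if gcd(24, 30) divides 84. Since 6 | 84, solutions exist.

Yes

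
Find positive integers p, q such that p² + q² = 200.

Search for p with 200 - p² a perfect square.
p = 2: 200 - 2² = 200 - 4 = 196 = 14² ✓
So p = 2, q = 14.

p = 2, q = 14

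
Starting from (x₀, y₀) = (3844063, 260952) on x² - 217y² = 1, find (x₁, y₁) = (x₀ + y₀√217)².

Solutions to x² - Dy² = 1 are generated by powers of (x₀ + y₀√D).
The next solution satisfies x₁ + y₁√217 = (x₀ + y₀√217)², giving:
x₁ = x₀² + 217y₀² = 3844063² + 217·260952² = 14776820347969 + 14776820347968 = 29553640695937
y₁ = 2x₀y₀ = 2·3844063·260952 = 2006231855952

Verify: 29553640695937² - 217·2006231855952² = 873417678384543605688307969 - 873417678384543605688307968 = 1 ✓

x = 29553640695937, y = 2006231855952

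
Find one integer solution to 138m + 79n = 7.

Step 1: Check solvability.
gcd(138, 79) = 1
Since 1 divides 7, solutions exist.

Step 2: Apply extended Euclidean algorithm to find gcd.
We find integers such that 138*x0 + 79*y0 = 1

Step 3: Scale the particular solution.
Multiply by 7/1 = 7:
m = -28, n = 49

Step 4: Verify.
138*(-28) + 79*(49) = 7 = 7 ✓

m = -28, n = 49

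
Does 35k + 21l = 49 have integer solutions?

Step 1: Compute gcd(35, 21).
gcd(35, 21) = 7

Step 2: Check divisibility.
Does 7 divide 49? 49 = 7 x 7, so yes.

By the theorem on linear Diophantine equations, 35k + 21l = 49 has integer solutions if and only if gcd(35, 21) divides 49. Since 7 | 49, solutions exist.

Yes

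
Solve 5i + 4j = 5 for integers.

Step 1: Check solvability.
gcd(5, 4) = 1
Since 1 divides 5, solutions exist.

Step 2: Apply extended Euclidean algorithm to find gcd.
We find integers such that 5*x0 + 4*y0 = 1

Step 3: Scale the particular solution.
Multiply by 5/1 = 5:
i = 5, j = -5

Step 4: Verify.
5*(5) + 4*(-5) = 5 = 5 ✓

i = 5, j = -5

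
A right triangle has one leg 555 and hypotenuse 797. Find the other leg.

b² = c² - a² = 635209 - 308025 = 327184
b = 572

572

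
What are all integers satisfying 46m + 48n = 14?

Step 1: Compute gcd(46, 48) = 2.
Since 2 divides 14, solutions exist.

Step 2: Find a particular solution using extended Euclidean algorithm.
We get m₀ = -7, n₀ = 7.
Check: 46*-7 + 48*7 = 14 = 14 ✓

Step 3: Write the general solution.
m = -7 + (48/2)t = -7 + 24t
n = 7 - (46/2)t = 7 - 23t
for any integer t.

m = -7 + 24t, n = 7 - 23t for integer t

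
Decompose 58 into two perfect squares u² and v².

We need to find integers u, v > 0 such that u² + v² = 58.
Trying u = 3: v² = 58 - 3² = 58 - 9 = 49
v = 7
Check: 3² + 7² = 9 + 49 = 58 ✓

58 = 3² + 7²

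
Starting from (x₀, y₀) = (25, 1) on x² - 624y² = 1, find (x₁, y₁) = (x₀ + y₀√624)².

Solutions to x² - Dy² = 1 are generated by powers of (x₀ + y₀√D).
The next solution satisfies x₁ + y₁√624 = (x₀ + y₀√624)², giving:
x₁ = x₀² + 624y₀² = 25² + 624·1² = 625 + 624 = 1249
y₁ = 2x₀y₀ = 2·25·1 = 50

Verify: 1249² - 624·50² = 1560001 - 1560000 = 1 ✓

x = 1249, y = 50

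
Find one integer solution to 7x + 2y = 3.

Step 1: Check solvability.
gcd(7, 2) = 1
Since 1 divides 3, solutions exist.

Step 2: Apply extended Euclidean algorithm to find gcd.
We find integers such that 7*x0 + 2*y0 = 1

Step 3: Scale the particular solution.
Multiply by 3/1 = 3:
x = 3, y = -9

Step 4: Verify.
7*(3) + 2*(-9) = 3 = 3 ✓

x = 3, y = -9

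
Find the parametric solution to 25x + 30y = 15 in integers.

Step 1: Compute gcd(25, 30) = 5.
Since 5 divides 15, solutions exist.

Step 2: Find a particular solution using extended Euclidean algorithm.
We get x₀ = -3, y₀ = 3.
Check: 25*-3 + 30*3 = 15 = 15 ✓

Step 3: Write the general solution.
x = -3 + (30/5)t = -3 + 6t
y = 3 - (25/5)t = 3 - 5t
for any integer t.

x = -3 + 6t, y = 3 - 5t for integer t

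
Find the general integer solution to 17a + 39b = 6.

Step 1: Compute gcd(17, 39) = 1.
Since 1 divides 6, solutions exist.

Step 2: Find a particular solution using extended Euclidean algorithm.
We get a₀ = -96, b₀ = 42.
Check: 17*-96 + 39*42 = 6 = 6 ✓

Step 3: Write the general solution.
a = -96 + (39/1)t = -96 + 39t
b = 42 - (17/1)t = 42 - 17t
for any integer t.

a = -96 + 39t, b = 42 - 17t for integer t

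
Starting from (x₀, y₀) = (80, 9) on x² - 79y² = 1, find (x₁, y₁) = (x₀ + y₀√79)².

Solutions to x² - Dy² = 1 are generated by powers of (x₀ + y₀√D).
The next solution satisfies x₁ + y₁√79 = (x₀ + y₀√79)², giving:
x₁ = x₀² + 79y₀² = 80² + 79·9² = 6400 + 6399 = 12799
y₁ = 2x₀y₀ = 2·80·9 = 1440

Verify: 12799² - 79·1440² = 163814401 - 163814400 = 1 ✓

x = 12799, y = 1440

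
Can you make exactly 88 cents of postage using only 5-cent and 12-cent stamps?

We need non-negative x, y with 5x + 12y = 88.
gcd(5, 12) = 1 divides 88, so integer solutions exist.
Search for a non-negative one: x = 8 gives 12y = 88 - 40 = 48, so y = 4.
Check: 5·8 + 12·4 = 88 ✓

Yes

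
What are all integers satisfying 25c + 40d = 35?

Step 1: Compute gcd(25, 40) = 5.
Since 5 divides 35, solutions exist.

Step 2: Find a particular solution using extended Euclidean algorithm.
We get c₀ = -21, d₀ = 14.
Check: 25*-21 + 40*14 = 35 = 35 ✓

Step 3: Write the general solution.
c = -21 + (40/5)t = -21 + 8t
d = 14 - (25/5)t = 14 - 5t
for any integer t.

c = -21 + 8t, d = 14 - 5t for integer t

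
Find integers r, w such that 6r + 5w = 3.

Step 1: Check solvability.
gcd(6, 5) = 1
Since 1 divides 3, solutions exist.

Step 2: Apply extended Euclidean algorithm to find gcd.
We find integers such that 6*x0 + 5*y0 = 1

Step 3: Scale the particular solution.
Multiply by 3/1 = 3:
r = 3, w = -3

Step 4: Verify.
6*(3) + 5*(-3) = 3 = 3 ✓

r = 3, w = -3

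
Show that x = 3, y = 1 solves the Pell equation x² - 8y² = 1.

Compute x² = 3² = 9
Compute 8y² = 8·1² = 8·1 = 8
x² - 8y² = 9 - 8 = 1
Since this equals 1, (3, 1) is a solution.

Yes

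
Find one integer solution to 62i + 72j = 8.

Step 1: Check solvability.
gcd(62, 72) = 2
Since 2 divides 8, solutions exist.

Step 2: Apply extended Euclidean algorithm to find gcd.
We find integers such that 62*x0 + 72*y0 = 2

Step 3: Scale the particular solution.
Multiply by 8/2 = 4:
i = 28, j = -24

Step 4: Verify.
62*(28) + 72*(-24) = 8 = 8 ✓

i = 28, j = -24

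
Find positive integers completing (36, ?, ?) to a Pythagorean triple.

We need the other leg and hypotenuse such that 36² + x² = c².
Take x = 15, c = 39: 36² + 15² = 1296 + 225 = 1521 = 39² ✓
Triple: (15, 36, 39)

(15, 36, 39)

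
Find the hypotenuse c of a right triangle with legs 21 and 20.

c² = a² + b² = 21² + 20² = 441 + 400 = 841
c = 29

29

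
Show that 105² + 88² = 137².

Compute a² + b² = 105² + 88² = 11025 + 7744 = 18769
Compute c² = 137² = 18769
Since 18769 = 18769, confirmed.

Yes, it is a Pythagorean triple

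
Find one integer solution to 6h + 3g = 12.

Step 1: Check solvability.
gcd(6, 3) = 3
Since 3 divides 12, solutions exist.

Step 2: Apply extended Euclidean algorithm to find gcd.
We find integers such that 6*x0 + 3*y0 = 3

Step 3: Scale the particular solution.
Multiply by 12/3 = 4:
h = 0, g = 4

Step 4: Verify.
6*(0) + 3*(4) = 12 = 12 ✓

h = 0, g = 4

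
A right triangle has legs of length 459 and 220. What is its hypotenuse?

c² = a² + b² = 459² + 220² = 210681 + 48400 = 259081
c = 509

509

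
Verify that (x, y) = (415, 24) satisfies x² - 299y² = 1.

Compute x² = 415² = 172225
Compute 299y² = 299·24² = 299·576 = 172224
x² - 299y² = 172225 - 172224 = 1
Since this equals 1, (415, 24) is a solution.

Yes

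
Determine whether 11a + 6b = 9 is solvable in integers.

Step 1: Compute gcd(11, 6).
gcd(11, 6) = 1

Step 2: Check divisibility.
Does 1 divide 9? 9 = 1 x 9, so yes.

By the theorem on linear Diophantine equations, 11a + 6b = 9 has integer solutions if and only if gcd(11, 6) divides 9. Since 1 | 9, solutions exist.

Yes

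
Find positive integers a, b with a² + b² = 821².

We need a² + b² = 821² = 674041.
Trying: 429² + 700² = 184041 + 490000 = 674041 ✓

(429, 700, 821)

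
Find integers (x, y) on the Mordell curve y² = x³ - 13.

Try small integer x values and check whether x³ - 13 is a perfect square.
x = 17: x³ - 13 = 17³ - 13 = 4913 - 13 = 4900
Is 4900 a perfect square? 70² = 4900 ✓
So (x, y) = (17, 70) is a solution.

x = 17, y = 70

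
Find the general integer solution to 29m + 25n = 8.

Step 1: Compute gcd(29, 25) = 1.
Since 1 divides 8, solutions exist.

Step 2: Find a particular solution using extended Euclidean algorithm.
We get m₀ = -48, n₀ = 56.
Check: 29*-48 + 25*56 = 8 = 8 ✓

Step 3: Write the general solution.
m = -48 + (25/1)t = -48 + 25t
n = 56 - (29/1)t = 56 - 29t
for any integer t.

m = -48 + 25t, n = 56 - 29t for integer t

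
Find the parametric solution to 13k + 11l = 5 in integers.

Step 1: Compute gcd(13, 11) = 1.
Since 1 divides 5, solutions exist.

Step 2: Find a particular solution using extended Euclidean algorithm.
We get k₀ = -25, l₀ = 30.
Check: 13*-25 + 11*30 = 5 = 5 ✓

Step 3: Write the general solution.
k = -25 + (11/1)t = -25 + 11t
l = 30 - (13/1)t = 30 - 13t
for any integer t.

k = -25 + 11t, l = 30 - 13t for integer t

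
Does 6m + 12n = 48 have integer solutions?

Step 1: Compute gcd(6, 12).
gcd(6, 12) = 6

Step 2: Check divisibility.
Does 6 divide 48? 48 = 6 x 8, so yes.

By the theorem on linear Diophantine equations, 6m + 12n = 48 has integer solutions if and only if gcd(6, 12) divides 48. Since 6 | 48, solutions exist.

Yes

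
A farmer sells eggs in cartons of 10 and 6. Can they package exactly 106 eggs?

We need non-negative a, b with 10a + 6b = 106.
gcd(10, 6) = 2 divides 106.
Try a = 1: 6b = 106 - 10 = 96, so b = 16.
One way: 1 cartons of 10 and 16 cartons of 6.

Yes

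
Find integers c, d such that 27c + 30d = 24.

Step 1: Check solvability.
gcd(27, 30) = 3
Since 3 divides 24, solutions exist.

Step 2: Apply extended Euclidean algorithm to find gcd.
We find integers such that 27*x0 + 30*y0 = 3

Step 3: Scale the particular solution.
Multiply by 24/3 = 8:
c = -8, d = 8

Step 4: Verify.
27*(-8) + 30*(8) = 24 = 24 ✓

c = -8, d = 8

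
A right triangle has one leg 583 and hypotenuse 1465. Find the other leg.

b² = c² - a² = 2146225 - 339889 = 1806336
b = 1344

1344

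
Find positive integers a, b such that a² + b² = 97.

Search for a with 97 - a² a perfect square.
a = 4: 97 - 4² = 97 - 16 = 81 = 9² ✓
So a = 4, b = 9.

a = 4, b = 9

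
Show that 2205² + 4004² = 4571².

Compute a² + b² = 2205² + 4004² = 4862025 + 16032016 = 20894041
Compute c² = 4571² = 20894041
Since 20894041 = 20894041, confirmed.

Yes, it is a Pythagorean triple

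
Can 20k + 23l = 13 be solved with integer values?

Step 1: Compute gcd(20, 23).
gcd(20, 23) = 1

Step 2: Check divisibility.
Does 1 divide 13? 13 = 1 x 13, so yes.

By the theorem on linear Diophantine equations, 20k + 23l = 13 has integer solutions if and only if gcd(20, 23) divides 13. Since 1 | 13, solutions exist.

Yes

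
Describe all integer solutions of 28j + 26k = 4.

Step 1: Compute gcd(28, 26) = 2.
Since 2 divides 4, solutions exist.

Step 2: Find a particular solution using extended Euclidean algorithm.
We get j₀ = 2, k₀ = -2.
Check: 28*2 + 26*-2 = 4 = 4 ✓

Step 3: Write the general solution.
j = 2 + (26/2)t = 2 + 13t
k = -2 - (28/2)t = -2 - 14t
for any integer t.

j = 2 + 13t, k = -2 - 14t for integer t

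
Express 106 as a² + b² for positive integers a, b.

We need to find integers a, b > 0 such that a² + b² = 106.
Trying a = 5: b² = 106 - 5² = 106 - 25 = 81
b = 9
Check: 5² + 9² = 25 + 81 = 106 ✓

106 = 5² + 9²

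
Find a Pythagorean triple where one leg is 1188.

We need the other leg and hypotenuse such that 1188² + x² = c².
Take x = 1209, c = 1695: 1188² + 1209² = 1411344 + 1461681 = 2873025 = 1695² ✓
Triple: (1209, 1188, 1695)

(1209, 1188, 1695)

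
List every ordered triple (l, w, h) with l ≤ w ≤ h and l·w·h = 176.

Iterate l from 1 to ⌊176^(1/3)⌋. For each l dividing 176, iterate w ≥ l with w dividing 176/l, and set h = 176/(l·w).
Triples found (9): (1×1×176), (1×2×88), (1×4×44), (1×8×22), (1×11×16), (2×2×44), (2×4×22), (2×8×11), (4×4×11)

(1×1×176), (1×2×88), (1×4×44), (1×8×22), (1×11×16), (2×2×44), (2×4×22), (2×8×11), (4×4×11)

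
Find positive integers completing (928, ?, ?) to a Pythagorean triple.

We need the other leg and hypotenuse such that 928² + x² = c².
Take x = 585, c = 1097: 928² + 585² = 861184 + 342225 = 1203409 = 1097² ✓
Triple: (585, 928, 1097)

(585, 928, 1097)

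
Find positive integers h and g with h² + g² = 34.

We need to find integers h, g > 0 such that h² + g² = 34.
Trying h = 3: g² = 34 - 3² = 34 - 9 = 25
g = 5
Check: 3² + 5² = 9 + 25 = 34 ✓

34 = 3² + 5²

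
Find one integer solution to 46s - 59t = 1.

Step 1: Check solvability.
gcd(46, 59) = 1
Since 1 divides 1, solutions exist.

Step 2: Apply extended Euclidean algorithm to find gcd.
We find integers such that 46*x0 + 59*y0 = 1

Step 3: Scale the particular solution.
Multiply by 1/1 = 1:
s = 9, t = 7

Step 4: Verify.
46*(9) - 59*(7) = 1 = 1 ✓

s = 9, t = 7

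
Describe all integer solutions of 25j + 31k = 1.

Step 1: Compute gcd(25, 31) = 1.
Since 1 divides 1, solutions exist.

Step 2: Find a particular solution using extended Euclidean algorithm.
We get j₀ = 5, k₀ = -4.
Check: 25*5 + 31*-4 = 1 = 1 ✓

Step 3: Write the general solution.
j = 5 + (31/1)t = 5 + 31t
k = -4 - (25/1)t = -4 - 25t
for any integer t.

j = 5 + 31t, k = -4 - 25t for integer t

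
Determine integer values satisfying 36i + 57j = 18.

Step 1: Check solvability.
gcd(36, 57) = 3
Since 3 divides 18, solutions exist.

Step 2: Apply extended Euclidean algorithm to find gcd.
We find integers such that 36*x0 + 57*y0 = 3

Step 3: Scale the particular solution.
Multiply by 18/3 = 6:
i = 48, j = -30

Step 4: Verify.
36*(48) + 57*(-30) = 18 = 18 ✓

i = 48, j = -30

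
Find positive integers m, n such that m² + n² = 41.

Search for m with 41 - m² a perfect square.
m = 4: 41 - 4² = 41 - 16 = 25 = 5² ✓
So m = 4, n = 5.

m = 4, n = 5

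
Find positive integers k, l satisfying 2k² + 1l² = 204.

Try small values of k and check whether (204 - 2k²)/1 is a perfect square.
k = 10: 2·10² = 200, so 1l² = 204 - 200 = 4, giving l² = 4, l = 2.
Check: 2·10² + 1·2² = 200 + 4 = 204 ✓

k = 10, l = 2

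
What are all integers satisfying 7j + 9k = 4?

Step 1: Compute gcd(7, 9) = 1.
Since 1 divides 4, solutions exist.

Step 2: Find a particular solution using extended Euclidean algorithm.
We get j₀ = 16, k₀ = -12.
Check: 7*16 + 9*-12 = 4 = 4 ✓

Step 3: Write the general solution.
j = 16 + (9/1)t = 16 + 9t
k = -12 - (7/1)t = -12 - 7t
for any integer t.

j = 16 + 9t, k = -12 - 7t for integer t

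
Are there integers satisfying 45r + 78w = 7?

Step 1: Compute gcd(45, 78).
gcd(45, 78) = 3

Step 2: Check divisibility.
Does 3 divide 7? 7 = 3 x 2 + 1, so no.

By the theorem on linear Diophantine equations, 45r + 78w = 7 has integer solutions if and only if gcd(45, 78) divides 7. Since 3 does not divide 7, no solutions exist.

No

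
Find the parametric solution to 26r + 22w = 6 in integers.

Step 1: Compute gcd(26, 22) = 2.
Since 2 divides 6, solutions exist.

Step 2: Find a particular solution using extended Euclidean algorithm.
We get r₀ = -15, w₀ = 18.
Check: 26*-15 + 22*18 = 6 = 6 ✓

Step 3: Write the general solution.
r = -15 + (22/2)t = -15 + 11t
w = 18 - (26/2)t = 18 - 13t
for any integer t.

r = -15 + 11t, w = 18 - 13t for integer t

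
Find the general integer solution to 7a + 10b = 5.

Step 1: Compute gcd(7, 10) = 1.
Since 1 divides 5, solutions exist.

Step 2: Find a particular solution using extended Euclidean algorithm.
We get a₀ = 15, b₀ = -10.
Check: 7*15 + 10*-10 = 5 = 5 ✓

Step 3: Write the general solution.
a = 15 + (10/1)t = 15 + 10t
b = -10 - (7/1)t = -10 - 7t
for any integer t.

a = 15 + 10t, b = -10 - 7t for integer t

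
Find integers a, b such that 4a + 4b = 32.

Step 1: Check solvability.
gcd(4, 4) = 4
Since 4 divides 32, solutions exist.

Step 2: Apply extended Euclidean algorithm to find gcd.
We find integers such that 4*x0 + 4*y0 = 4

Step 3: Scale the particular solution.
Multiply by 32/4 = 8:
a = 0, b = 8

Step 4: Verify.
4*(0) + 4*(8) = 32 = 32 ✓

a = 0, b = 8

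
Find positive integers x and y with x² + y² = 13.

We need to find integers x, y > 0 such that x² + y² = 13.
Trying x = 2: y² = 13 - 2² = 13 - 4 = 9
y = 3
Check: 2² + 3² = 4 + 9 = 13 ✓

13 = 2² + 3²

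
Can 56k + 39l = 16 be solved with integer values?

Step 1: Compute gcd(56, 39).
gcd(56, 39) = 1

Step 2: Check divisibility.
Does 1 divide 16? 16 = 1 x 16, so yes.

By the theorem on linear Diophantine equations, 56k + 39l = 16 has integer solutions if and only if gcd(56, 39) divides 16. Since 1 | 16, solutions exist.

Yes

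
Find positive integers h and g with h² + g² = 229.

We need to find integers h, g > 0 such that h² + g² = 229.
Trying h = 2: g² = 229 - 2² = 229 - 4 = 225
g = 15
Check: 2² + 15² = 4 + 225 = 229 ✓

229 = 2² + 15²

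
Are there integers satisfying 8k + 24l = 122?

Step 1: Compute gcd(8, 24).
gcd(8, 24) = 8

Step 2: Check divisibility.
Does 8 divide 122? 122 = 8 x 15 + 2, so no.

By the theorem on linear Diophantine equations, 8k + 24l = 122 has integer solutions if and only if gcd(8, 24) divides 122. Since 8 does not divide 122, no solutions exist.

No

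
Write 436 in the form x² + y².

We need to find integers x, y > 0 such that x² + y² = 436.
Trying x = 6: y² = 436 - 6² = 436 - 36 = 400
y = 20
Check: 6² + 20² = 36 + 400 = 436 ✓

436 = 6² + 20²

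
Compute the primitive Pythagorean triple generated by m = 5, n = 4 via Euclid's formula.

a = m² - n² = 25 - 16 = 9
b = 2mn = 2·5·4 = 40
c = m² + n² = 25 + 16 = 41
Verify: 9² + 40² = 81 + 1600 = 1681 = 41² ✓

(9, 40, 41)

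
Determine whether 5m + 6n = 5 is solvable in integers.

Step 1: Compute gcd(5, 6).
gcd(5, 6) = 1

Step 2: Check divisibility.
Does 1 divide 5? 5 = 1 x 5, so yes.

By the theorem on linear Diophantine equations, 5m + 6n = 5 has integer solutions if and only if gcd(5, 6) divides 5. Since 1 | 5, solutions exist.

Yes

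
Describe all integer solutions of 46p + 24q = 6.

Step 1: Compute gcd(46, 24) = 2.
Since 2 divides 6, solutions exist.

Step 2: Find a particular solution using extended Euclidean algorithm.
We get p₀ = -3, q₀ = 6.
Check: 46*-3 + 24*6 = 6 = 6 ✓

Step 3: Write the general solution.
p = -3 + (24/2)t = -3 + 12t
q = 6 - (46/2)t = 6 - 23t
for any integer t.

p = -3 + 12t, q = 6 - 23t for integer t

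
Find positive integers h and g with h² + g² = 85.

We need to find integers h, g > 0 such that h² + g² = 85.
Trying h = 2: g² = 85 - 2² = 85 - 4 = 81
g = 9
Check: 2² + 9² = 4 + 81 = 85 ✓

85 = 2² + 9²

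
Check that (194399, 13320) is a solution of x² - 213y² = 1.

Compute x² = 194399² = 37790971201
Compute 213y² = 213·13320² = 213·177422400 = 37790971200
x² - 213y² = 37790971201 - 37790971200 = 1
Since this equals 1, (194399, 13320) is a solution.

Yes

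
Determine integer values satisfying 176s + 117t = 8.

Step 1: Check solvability.
gcd(176, 117) = 1
Since 1 divides 8, solutions exist.

Step 2: Apply extended Euclidean algorithm to find gcd.
We find integers such that 176*x0 + 117*y0 = 1

Step 3: Scale the particular solution.
Multiply by 8/1 = 8:
s = 16, t = -24

Step 4: Verify.
176*(16) + 117*(-24) = 8 = 8 ✓

s = 16, t = -24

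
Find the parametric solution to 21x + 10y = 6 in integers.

Step 1: Compute gcd(21, 10) = 1.
Since 1 divides 6, solutions exist.

Step 2: Find a particular solution using extended Euclidean algorithm.
We get x₀ = 6, y₀ = -12.
Check: 21*6 + 10*-12 = 6 = 6 ✓

Step 3: Write the general solution.
x = 6 + (10/1)t = 6 + 10t
y = -12 - (21/1)t = -12 - 21t
for any integer t.

x = 6 + 10t, y = -12 - 21t for integer t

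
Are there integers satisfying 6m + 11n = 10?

Step 1: Compute gcd(6, 11).
gcd(6, 11) = 1

Step 2: Check divisibility.
Does 1 divide 10? 10 = 1 x 10, so yes.

By the theorem on linear Diophantine equations, 6m + 11n = 10 has integer solutions if and only if gcd(6, 11) divides 10. Since 1 | 10, solutions exist.

Yes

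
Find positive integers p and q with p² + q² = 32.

We need to find integers p, q > 0 such that p² + q² = 32.
Trying p = 4: q² = 32 - 4² = 32 - 16 = 16
q = 4
Check: 4² + 4² = 16 + 16 = 32 ✓

32 = 4² + 4²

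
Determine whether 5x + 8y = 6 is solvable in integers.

Step 1: Compute gcd(5, 8).
gcd(5, 8) = 1

Step 2: Check divisibility.
Does 1 divide 6? 6 = 1 x 6, so yes.

By the theorem on linear Diophantine equations, 5x + 8y = 6 has integer solutions if and only if gcd(5, 8) divides 6. Since 1 | 6, solutions exist.

Yes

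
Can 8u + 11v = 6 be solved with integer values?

Step 1: Compute gcd(8, 11).
gcd(8, 11) = 1

Step 2: Check divisibility.
Does 1 divide 6? 6 = 1 x 6, so yes.

By the theorem on linear Diophantine equations, 8u + 11v = 6 has integer solutions if and only if gcd(8, 11) divides 6. Since 1 | 6, solutions exist.

Yes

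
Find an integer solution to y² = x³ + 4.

Try small integer x values and check whether x³ + 4 is a perfect square.
x = 0: x³ + 4 = 0³ + 4 = 0 + 4 = 4
Is 4 a perfect square? 2² = 4 ✓
So (x, y) = (0, -2) is a solution.

x = 0, y = -2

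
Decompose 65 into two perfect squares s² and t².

We need to find integers s, t > 0 such that s² + t² = 65.
Trying s = 1: t² = 65 - 1² = 65 - 1 = 64
t = 8
Check: 1² + 8² = 1 + 64 = 65 ✓

65 = 1² + 8²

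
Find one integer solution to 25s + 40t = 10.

Step 1: Check solvability.
gcd(25, 40) = 5
Since 5 divides 10, solutions exist.

Step 2: Apply extended Euclidean algorithm to find gcd.
We find integers such that 25*x0 + 40*y0 = 5

Step 3: Scale the particular solution.
Multiply by 10/5 = 2:
s = -6, t = 4

Step 4: Verify.
25*(-6) + 40*(4) = 10 = 10 ✓

s = -6, t = 4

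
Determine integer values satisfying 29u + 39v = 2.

Step 1: Check solvability.
gcd(29, 39) = 1
Since 1 divides 2, solutions exist.

Step 2: Apply extended Euclidean algorithm to find gcd.
We find integers such that 29*x0 + 39*y0 = 1

Step 3: Scale the particular solution.
Multiply by 2/1 = 2:
u = -8, v = 6

Step 4: Verify.
29*(-8) + 39*(6) = 2 = 2 ✓

u = -8, v = 6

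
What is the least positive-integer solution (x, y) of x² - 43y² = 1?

We seek the smallest positive integers (x, y) with x² - 43y² = 1, i.e., x² = 43y² + 1.
Try successive y values:
y = 1: x² = 43·1² + 1 = 44, not a perfect square
y = 2: x² = 43·2² + 1 = 173, not a perfect square
y = 3: x² = 43·3² + 1 = 388, not a perfect square
... continuing the search (or via continued fractions) ...
y = 531: x² = 43·531² + 1 = 12124324, x = 3482 ✓

Verify: 3482² - 43·531² = 12124324 - 12124323 = 1 ✓

x = 3482, y = 531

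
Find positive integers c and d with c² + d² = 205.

We need to find integers c, d > 0 such that c² + d² = 205.
Trying c = 3: d² = 205 - 3² = 205 - 9 = 196
d = 14
Check: 3² + 14² = 9 + 196 = 205 ✓

205 = 3² + 14²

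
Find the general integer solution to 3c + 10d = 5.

Step 1: Compute gcd(3, 10) = 1.
Since 1 divides 5, solutions exist.

Step 2: Find a particular solution using extended Euclidean algorithm.
We get c₀ = -15, d₀ = 5.
Check: 3*-15 + 10*5 = 5 = 5 ✓

Step 3: Write the general solution.
c = -15 + (10/1)t = -15 + 10t
d = 5 - (3/1)t = 5 - 3t
for any integer t.

c = -15 + 10t, d = 5 - 3t for integer t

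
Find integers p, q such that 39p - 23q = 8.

Step 1: Check solvability.
gcd(39, 23) = 1
Since 1 divides 8, solutions exist.

Step 2: Apply extended Euclidean algorithm to find gcd.
We find integers such that 39*x0 + 23*y0 = 1

Step 3: Scale the particular solution.
Multiply by 8/1 = 8:
p = -80, q = -136

Step 4: Verify.
39*(-80) - 23*(-136) = 8 = 8 ✓

p = -80, q = -136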